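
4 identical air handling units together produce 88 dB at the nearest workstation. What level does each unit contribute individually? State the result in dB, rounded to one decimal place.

82.0 dB

4 equal contributions raise the level by 10·log₁₀ 4 = 6.021 dB, so each unit alone gives 88 − 6.021.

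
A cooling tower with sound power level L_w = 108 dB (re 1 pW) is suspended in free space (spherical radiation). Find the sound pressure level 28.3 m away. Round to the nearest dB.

68 dB

Free-field spherical radiation: L_p = L_w − 10·log₁₀(4π·r²), r = 28.3 m.
4π·r² = 1.006e+04 m², 10·log₁₀ of that is 40.028 dB.
L_p = 108 − 40.028 = 67.97 dB.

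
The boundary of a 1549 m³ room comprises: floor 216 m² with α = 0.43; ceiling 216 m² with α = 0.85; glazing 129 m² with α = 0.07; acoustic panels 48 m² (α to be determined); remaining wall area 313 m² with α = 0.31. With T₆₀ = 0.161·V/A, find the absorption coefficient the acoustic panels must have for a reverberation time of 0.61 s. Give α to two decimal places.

A = 0.161·V/T₆₀ = 0.161·1549/0.61 = 408.83 m² sabins.
Absorption from the other surfaces = 216·0.43 + 216·0.85 + 129·0.07 + 313·0.31 = 382.54 m², so the acoustic panels must supply 26.29 m² over 48 m².
α = 26.29/48 = 0.548.

0.55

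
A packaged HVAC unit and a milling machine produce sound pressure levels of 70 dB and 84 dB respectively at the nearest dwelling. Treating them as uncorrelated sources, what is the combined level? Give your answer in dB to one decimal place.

Incoherent sources combine by intensity addition: L_total = 10·log₁₀(Σ 10^(L_i/10)).
Σ 10^(L/10) = 10^(70/10) + 10^(84/10) = 2.612e+08.
L_total = 10·log₁₀(2.612e+08) = 84.17 dB.

84.2 dB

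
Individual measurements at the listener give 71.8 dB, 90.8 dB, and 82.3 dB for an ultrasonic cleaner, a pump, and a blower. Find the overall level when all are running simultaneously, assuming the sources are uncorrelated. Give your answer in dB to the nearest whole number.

Incoherent sources combine by intensity addition: L_total = 10·log₁₀(Σ 10^(L_i/10)).
Σ 10^(L/10) = 10^(71.8/10) + 10^(90.8/10) + 10^(82.3/10) = 1.387e+09.
L_total = 10·log₁₀(1.387e+09) = 91.42 dB.

91 dB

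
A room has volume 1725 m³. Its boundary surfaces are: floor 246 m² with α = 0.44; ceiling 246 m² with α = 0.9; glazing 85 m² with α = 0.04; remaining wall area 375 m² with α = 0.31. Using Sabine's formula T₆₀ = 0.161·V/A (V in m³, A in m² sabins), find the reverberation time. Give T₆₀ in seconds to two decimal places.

Total absorption A = 246·0.44 + 246·0.9 + 85·0.04 + 375·0.31 = 449.29 m² sabins.
T₆₀ = 0.161·V/A = 0.161·1725/449.29 = 0.618 s.

0.62 s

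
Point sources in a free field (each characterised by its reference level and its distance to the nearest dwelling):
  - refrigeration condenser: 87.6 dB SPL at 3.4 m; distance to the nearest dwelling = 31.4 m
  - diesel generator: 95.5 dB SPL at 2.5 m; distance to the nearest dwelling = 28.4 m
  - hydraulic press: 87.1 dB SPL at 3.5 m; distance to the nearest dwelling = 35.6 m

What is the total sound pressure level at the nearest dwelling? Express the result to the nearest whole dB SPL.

76 dB SPL

Apply inverse-square spreading to bring every level to the receiver, then sum 10^(L/10).
refrigeration condenser: 87.6 − 20·log₁₀(31.4/3.4) = 87.6 − 19.31 = 68.29 dB SPL.
diesel generator: 95.5 − 20·log₁₀(28.4/2.5) = 95.5 − 21.11 = 74.39 dB SPL.
hydraulic press: 87.1 − 20·log₁₀(35.6/3.5) = 87.1 − 20.15 = 66.95 dB SPL.
Σ 10^(L/10) = 3.920e+07 → L_total = 10·log₁₀(3.920e+07) = 75.93 dB SPL.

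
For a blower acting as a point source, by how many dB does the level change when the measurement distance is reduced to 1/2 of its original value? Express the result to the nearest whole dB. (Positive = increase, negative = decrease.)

+6 dB

With spherical spreading the level changes by −20·log₁₀(r₂/r₁).
ΔL = −20·log₁₀(0.5) = +6.02 dB.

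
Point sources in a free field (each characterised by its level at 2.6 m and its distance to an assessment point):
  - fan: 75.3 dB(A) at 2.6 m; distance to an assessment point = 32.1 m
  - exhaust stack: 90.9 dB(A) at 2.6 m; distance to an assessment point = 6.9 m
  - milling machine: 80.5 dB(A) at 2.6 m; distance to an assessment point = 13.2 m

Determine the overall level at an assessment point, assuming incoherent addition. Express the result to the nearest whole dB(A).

First find each source's level at the receiver (point-source: −20·log₁₀(r/r_ref)), then combine on an intensity basis.
fan: 75.3 − 20·log₁₀(32.1/2.6) = 75.3 − 21.83 = 53.47 dB(A).
exhaust stack: 90.9 − 20·log₁₀(6.9/2.6) = 90.9 − 8.48 = 82.42 dB(A).
milling machine: 80.5 − 20·log₁₀(13.2/2.6) = 80.5 − 14.11 = 66.39 dB(A).
Σ 10^(L/10) = 1.793e+08 → L_total = 10·log₁₀(1.793e+08) = 82.53 dB(A).

83 dB(A)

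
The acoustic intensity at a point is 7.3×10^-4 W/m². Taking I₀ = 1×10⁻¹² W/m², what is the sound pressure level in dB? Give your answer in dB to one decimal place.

Dividing by I₀ shifts the exponent by 12: I/I₀ = 7.3×10^8.
L = 10·(0.8633 + 8) = 88.63 dB.

88.6 dB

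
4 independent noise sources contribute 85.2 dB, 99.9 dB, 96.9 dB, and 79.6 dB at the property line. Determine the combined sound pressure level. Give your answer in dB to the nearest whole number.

Incoherent sources combine by intensity addition: L_total = 10·log₁₀(Σ 10^(L_i/10)).
Σ 10^(L/10) = 10^(85.2/10) + 10^(99.9/10) + 10^(96.9/10) + 10^(79.6/10) = 1.509e+10.
L_total = 10·log₁₀(1.509e+10) = 101.79 dB.

102 dB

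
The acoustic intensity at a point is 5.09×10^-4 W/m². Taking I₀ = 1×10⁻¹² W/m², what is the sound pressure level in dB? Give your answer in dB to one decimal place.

87.1 dB

Dividing by I₀ shifts the exponent by 12: I/I₀ = 5.09×10^8.
L = 10·(0.7067 + 8) = 87.07 dB.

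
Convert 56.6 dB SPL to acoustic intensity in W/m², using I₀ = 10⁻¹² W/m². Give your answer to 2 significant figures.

I/I₀ = 10^(56.6/10) = 4.571e+05, so I = 4.571e+05 × 10⁻¹² W/m².

4.6e-07 W/m²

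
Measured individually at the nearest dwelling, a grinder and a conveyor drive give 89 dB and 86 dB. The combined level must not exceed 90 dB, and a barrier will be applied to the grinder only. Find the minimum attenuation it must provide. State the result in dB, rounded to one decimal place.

Fixed contribution from the other source: Σ 10^(L/10) = 10^(86/10) = 3.981e+08 (86.00 dB).
The limit corresponds to 10^(90/10) = 1.000e+09; subtracting the fixed part leaves 6.019e+08 for the grinder, i.e. 87.80 dB.
So the grinder must be reduced from 89 to 87.80 dB: IL = 1.20 dB.

1.2 dB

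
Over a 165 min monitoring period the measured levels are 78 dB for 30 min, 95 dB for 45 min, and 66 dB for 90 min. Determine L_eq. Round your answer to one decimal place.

L_eq = 10·log₁₀[(1/T)·Σ tᵢ·10^(Lᵢ/10)] with T = 165 min.
Σ tᵢ·10^(Lᵢ/10) = 30·10^(78/10) + 45·10^(95/10) + 90·10^(66/10) = 1.446e+11.
L_eq = 10·log₁₀(1.446e+11/165) = 89.43 dB.

89.4 dB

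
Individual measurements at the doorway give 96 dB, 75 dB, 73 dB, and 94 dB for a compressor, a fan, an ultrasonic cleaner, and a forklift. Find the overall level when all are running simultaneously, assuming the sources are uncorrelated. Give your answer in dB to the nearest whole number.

Incoherent sources combine by intensity addition: L_total = 10·log₁₀(Σ 10^(L_i/10)).
Σ 10^(L/10) = 10^(96/10) + 10^(75/10) + 10^(73/10) + 10^(94/10) = 6.545e+09.
L_total = 10·log₁₀(6.545e+09) = 98.16 dB.

98 dB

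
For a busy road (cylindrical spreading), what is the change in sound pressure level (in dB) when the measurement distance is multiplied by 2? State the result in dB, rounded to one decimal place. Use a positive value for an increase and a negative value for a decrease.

Line-source spreading: ΔL = −10·log₁₀(r₂/r₁).
ΔL = −10·log₁₀(2) = -3.01 dB.

-3.0 dB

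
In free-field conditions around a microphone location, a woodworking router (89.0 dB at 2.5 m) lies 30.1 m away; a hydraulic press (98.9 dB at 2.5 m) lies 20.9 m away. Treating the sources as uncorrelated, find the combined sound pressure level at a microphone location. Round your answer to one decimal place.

80.7 dB

Apply inverse-square spreading to bring every level to the receiver, then sum 10^(L/10).
woodworking router: 89.0 − 20·log₁₀(30.1/2.5) = 89.0 − 21.61 = 67.39 dB.
hydraulic press: 98.9 − 20·log₁₀(20.9/2.5) = 98.9 − 18.44 = 80.46 dB.
Σ 10^(L/10) = 1.165e+08 → L_total = 10·log₁₀(1.165e+08) = 80.67 dB.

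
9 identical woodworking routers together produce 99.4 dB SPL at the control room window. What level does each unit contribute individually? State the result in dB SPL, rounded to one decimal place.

Dividing the total intensity by 9 lowers the level by 10·log₁₀ 9 = 9.542 dB: L₁ = 99.4 − 9.542.

89.9 dB SPL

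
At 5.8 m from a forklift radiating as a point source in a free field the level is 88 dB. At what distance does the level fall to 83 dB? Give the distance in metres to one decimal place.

10.3 m

The 5.0 dB drop corresponds to a distance ratio of 10^(5.0/20) for a point source.
r₂ = 5.8·10^((88−83)/20) = 5.8·10^(5.0/20) = 10.31 m.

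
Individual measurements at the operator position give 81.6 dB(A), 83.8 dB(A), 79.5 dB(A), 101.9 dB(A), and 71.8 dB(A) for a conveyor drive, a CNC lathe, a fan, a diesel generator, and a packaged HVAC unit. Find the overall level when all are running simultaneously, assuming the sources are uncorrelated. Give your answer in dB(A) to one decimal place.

For uncorrelated sources the intensities add, so convert each level to linear form, sum, and take 10·log₁₀ of the total.
Σ 10^(L/10) = 10^(81.6/10) + 10^(83.8/10) + 10^(79.5/10) + 10^(101.9/10) + 10^(71.8/10) = 1.598e+10.
L_total = 10·log₁₀(1.598e+10) = 102.03 dB(A).

102.0 dB(A)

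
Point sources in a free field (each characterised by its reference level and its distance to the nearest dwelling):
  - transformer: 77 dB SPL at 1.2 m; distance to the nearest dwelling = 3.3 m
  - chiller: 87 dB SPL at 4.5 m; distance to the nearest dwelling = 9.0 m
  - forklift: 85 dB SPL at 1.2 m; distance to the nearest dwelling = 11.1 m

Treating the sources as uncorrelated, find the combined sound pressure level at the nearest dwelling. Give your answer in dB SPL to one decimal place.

Propagate each source to the receiver with L = L_ref − 20·log₁₀(r/r_ref), then add intensities.
transformer: 77 − 20·log₁₀(3.3/1.2) = 77 − 8.79 = 68.21 dB SPL.
chiller: 87 − 20·log₁₀(9.0/4.5) = 87 − 6.02 = 80.98 dB SPL.
forklift: 85 − 20·log₁₀(11.1/1.2) = 85 − 19.32 = 65.68 dB SPL.
Σ 10^(L/10) = 1.356e+08 → L_total = 10·log₁₀(1.356e+08) = 81.32 dB SPL.

81.3 dB SPL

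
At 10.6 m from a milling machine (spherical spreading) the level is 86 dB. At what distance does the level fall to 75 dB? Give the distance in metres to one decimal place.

The 11.0 dB drop corresponds to a distance ratio of 10^(11.0/20) for a point source.
r₂ = 10.6·10^((86−75)/20) = 10.6·10^(11.0/20) = 37.61 m.

37.6 m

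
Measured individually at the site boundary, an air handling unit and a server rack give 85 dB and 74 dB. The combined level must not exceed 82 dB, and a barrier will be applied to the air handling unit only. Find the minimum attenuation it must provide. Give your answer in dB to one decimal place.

Everything except the air handling unit sums to 10^(74/10) = 2.512e+07 in linear terms, 74.00 dB.
The limit corresponds to 10^(82/10) = 1.585e+08; subtracting the fixed part leaves 1.334e+08 for the air handling unit, i.e. 81.25 dB.
So the air handling unit must be reduced from 85 to 81.25 dB: IL = 3.75 dB.

3.7 dB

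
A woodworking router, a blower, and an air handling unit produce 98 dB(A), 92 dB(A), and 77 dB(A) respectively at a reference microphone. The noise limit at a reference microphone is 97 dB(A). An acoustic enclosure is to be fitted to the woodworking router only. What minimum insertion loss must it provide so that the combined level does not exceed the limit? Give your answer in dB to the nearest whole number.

Everything except the woodworking router sums to 10^(92/10) + 10^(77/10) = 1.635e+09 in linear terms, 92.14 dB(A).
To meet 97 dB(A) overall, the treated woodworking router may contribute at most 10^(97/10) − 1.635e+09 = 3.377e+09, i.e. 95.29 dB(A).
Required insertion loss = 98 − 95.29 = 2.71 dB.

3 dB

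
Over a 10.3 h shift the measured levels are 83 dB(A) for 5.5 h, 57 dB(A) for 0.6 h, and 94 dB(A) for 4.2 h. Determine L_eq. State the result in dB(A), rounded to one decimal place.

90.5 dB(A)

Weight each interval's intensity by its duration and average over T = 10.3 h:
Σ tᵢ·10^(Lᵢ/10) = 5.5·10^(83/10) + 0.6·10^(57/10) + 4.2·10^(94/10) = 1.165e+10.
L_eq = 10·log₁₀(1.165e+10/10.3) = 90.53 dB(A).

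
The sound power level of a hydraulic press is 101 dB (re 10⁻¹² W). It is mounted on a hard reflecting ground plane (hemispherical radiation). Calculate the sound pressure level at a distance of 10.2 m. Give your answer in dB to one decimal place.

L_p = L_w − 10·log₁₀(2π·r²) with r = 10.2 m.
2π·r² = 653.7 m², 10·log₁₀ of that is 28.154 dB.
L_p = 101 − 28.154 = 72.85 dB.

72.8 dB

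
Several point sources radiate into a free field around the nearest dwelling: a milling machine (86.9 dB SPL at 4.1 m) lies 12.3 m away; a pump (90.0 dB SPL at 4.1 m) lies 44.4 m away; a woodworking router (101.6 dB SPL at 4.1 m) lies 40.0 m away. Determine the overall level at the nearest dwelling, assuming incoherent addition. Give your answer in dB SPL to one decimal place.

Propagate each source to the receiver with L = L_ref − 20·log₁₀(r/r_ref), then add intensities.
milling machine: 86.9 − 20·log₁₀(12.3/4.1) = 86.9 − 9.54 = 77.36 dB SPL.
pump: 90.0 − 20·log₁₀(44.4/4.1) = 90.0 − 20.69 = 69.31 dB SPL.
woodworking router: 101.6 − 20·log₁₀(40.0/4.1) = 101.6 − 19.79 = 81.81 dB SPL.
Σ 10^(L/10) = 2.148e+08 → L_total = 10·log₁₀(2.148e+08) = 83.32 dB SPL.

83.3 dB SPL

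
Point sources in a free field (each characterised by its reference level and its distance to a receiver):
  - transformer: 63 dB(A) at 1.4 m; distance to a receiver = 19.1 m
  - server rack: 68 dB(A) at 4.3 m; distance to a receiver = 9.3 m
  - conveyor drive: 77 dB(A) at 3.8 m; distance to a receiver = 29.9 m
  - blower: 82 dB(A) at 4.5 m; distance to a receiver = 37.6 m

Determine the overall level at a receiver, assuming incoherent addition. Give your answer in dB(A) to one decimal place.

Propagate each source to the receiver with L = L_ref − 20·log₁₀(r/r_ref), then add intensities.
transformer: 63 − 20·log₁₀(19.1/1.4) = 63 − 22.70 = 40.30 dB(A).
server rack: 68 − 20·log₁₀(9.3/4.3) = 68 − 6.70 = 61.30 dB(A).
conveyor drive: 77 − 20·log₁₀(29.9/3.8) = 77 − 17.92 = 59.08 dB(A).
blower: 82 − 20·log₁₀(37.6/4.5) = 82 − 18.44 = 63.56 dB(A).
Σ 10^(L/10) = 4.439e+06 → L_total = 10·log₁₀(4.439e+06) = 66.47 dB(A).

66.5 dB(A)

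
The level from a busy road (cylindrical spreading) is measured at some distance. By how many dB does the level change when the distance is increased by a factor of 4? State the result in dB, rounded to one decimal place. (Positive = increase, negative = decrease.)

-6.0 dB

With cylindrical spreading the level changes by −10·log₁₀(r₂/r₁).
ΔL = −10·log₁₀(4) = -6.02 dB.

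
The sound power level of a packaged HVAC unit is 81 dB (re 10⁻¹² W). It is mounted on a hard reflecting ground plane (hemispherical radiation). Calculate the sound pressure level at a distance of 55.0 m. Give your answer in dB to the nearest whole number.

Free-field hemispherical radiation: L_p = L_w − 10·log₁₀(2π·r²), r = 55.0 m.
2π·r² = 1.901e+04 m², 10·log₁₀ of that is 42.789 dB.
L_p = 81 − 42.789 = 38.21 dB.

38 dB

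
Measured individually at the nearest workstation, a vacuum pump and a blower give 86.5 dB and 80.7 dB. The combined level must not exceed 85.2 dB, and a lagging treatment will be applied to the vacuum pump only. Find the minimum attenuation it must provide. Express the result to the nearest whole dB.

3 dB

Everything except the vacuum pump sums to 10^(80.7/10) = 1.175e+08 in linear terms, 80.70 dB.
To meet 85.2 dB overall, the treated vacuum pump may contribute at most 10^(85.2/10) − 1.175e+08 = 2.136e+08, i.e. 83.30 dB.
So the vacuum pump must be reduced from 86.5 to 83.30 dB: IL = 3.20 dB.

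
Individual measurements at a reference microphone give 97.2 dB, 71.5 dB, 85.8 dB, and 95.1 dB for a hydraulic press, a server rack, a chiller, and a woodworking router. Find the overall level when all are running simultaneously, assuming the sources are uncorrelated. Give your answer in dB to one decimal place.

99.5 dB

Incoherent sources combine by intensity addition: L_total = 10·log₁₀(Σ 10^(L_i/10)).
Σ 10^(L/10) = 10^(97.2/10) + 10^(71.5/10) + 10^(85.8/10) + 10^(95.1/10) = 8.878e+09.
L_total = 10·log₁₀(8.878e+09) = 99.48 dB.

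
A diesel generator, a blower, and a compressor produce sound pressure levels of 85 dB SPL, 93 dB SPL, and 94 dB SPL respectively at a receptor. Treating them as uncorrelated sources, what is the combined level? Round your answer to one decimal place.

For uncorrelated sources the intensities add, so convert each level to linear form, sum, and take 10·log₁₀ of the total.
Σ 10^(L/10) = 10^(85/10) + 10^(93/10) + 10^(94/10) = 4.823e+09.
L_total = 10·log₁₀(4.823e+09) = 96.83 dB SPL.

96.8 dB SPL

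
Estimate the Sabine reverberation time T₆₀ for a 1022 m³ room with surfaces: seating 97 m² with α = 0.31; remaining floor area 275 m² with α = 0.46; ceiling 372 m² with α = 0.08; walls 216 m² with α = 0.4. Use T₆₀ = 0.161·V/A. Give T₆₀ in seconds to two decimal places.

Total absorption A = 97·0.31 + 275·0.46 + 372·0.08 + 216·0.4 = 272.73 m² sabins.
T₆₀ = 0.161·V/A = 0.161·1022/272.73 = 0.603 s.

0.60 s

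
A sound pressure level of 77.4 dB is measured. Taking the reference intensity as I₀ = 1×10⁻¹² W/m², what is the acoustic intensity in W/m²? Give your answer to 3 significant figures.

L = 10·log₁₀(I/I₀) ⇒ I = I₀·10^(L/10) = 10⁻¹² × 10^7.74.

5.50e-05 W/m²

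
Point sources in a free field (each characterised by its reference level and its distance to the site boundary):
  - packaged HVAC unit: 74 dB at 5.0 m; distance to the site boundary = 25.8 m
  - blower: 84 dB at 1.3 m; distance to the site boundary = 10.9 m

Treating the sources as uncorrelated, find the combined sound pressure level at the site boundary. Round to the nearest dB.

Apply inverse-square spreading to bring every level to the receiver, then sum 10^(L/10).
packaged HVAC unit: 74 − 20·log₁₀(25.8/5.0) = 74 − 14.25 = 59.75 dB.
blower: 84 − 20·log₁₀(10.9/1.3) = 84 − 18.47 = 65.53 dB.
Σ 10^(L/10) = 4.516e+06 → L_total = 10·log₁₀(4.516e+06) = 66.55 dB.

67 dB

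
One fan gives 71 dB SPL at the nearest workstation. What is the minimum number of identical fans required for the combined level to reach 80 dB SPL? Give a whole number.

N identical sources give L₁ + 10·log₁₀ N, so require 10·log₁₀ N ≥ 80 − 71 = 9.0 dB.
N ≥ 10^(9.0/10) = 7.943, so N = 8.

8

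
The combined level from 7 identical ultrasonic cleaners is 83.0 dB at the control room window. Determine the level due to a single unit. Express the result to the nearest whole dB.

For N identical incoherent sources L_total = L₁ + 10·log₁₀ N, so L₁ = 83.0 − 10·log₁₀(7) = 83.0 − 8.451.

75 dB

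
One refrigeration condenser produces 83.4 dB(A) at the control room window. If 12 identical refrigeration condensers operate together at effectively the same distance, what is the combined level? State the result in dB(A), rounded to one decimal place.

94.2 dB(A)

N identical incoherent sources raise the level by 10·log₁₀ N.
L_total = 83.4 + 10·log₁₀(12) = 83.4 + 10.792 = 94.19 dB(A).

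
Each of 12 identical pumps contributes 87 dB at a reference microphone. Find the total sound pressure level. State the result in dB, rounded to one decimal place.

97.8 dB

L_total = L₁ + 10·log₁₀ N for N identical incoherent sources.
L_total = 87 + 10·log₁₀(12) = 87 + 10.792 = 97.79 dB.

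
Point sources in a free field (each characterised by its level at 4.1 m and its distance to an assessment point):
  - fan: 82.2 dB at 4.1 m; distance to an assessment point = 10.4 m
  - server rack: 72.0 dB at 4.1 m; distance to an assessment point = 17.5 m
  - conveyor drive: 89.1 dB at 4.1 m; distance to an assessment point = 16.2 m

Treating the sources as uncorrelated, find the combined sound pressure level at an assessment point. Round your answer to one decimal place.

Propagate each source to the receiver with L = L_ref − 20·log₁₀(r/r_ref), then add intensities.
fan: 82.2 − 20·log₁₀(10.4/4.1) = 82.2 − 8.08 = 74.12 dB.
server rack: 72.0 − 20·log₁₀(17.5/4.1) = 72.0 − 12.61 = 59.39 dB.
conveyor drive: 89.1 − 20·log₁₀(16.2/4.1) = 89.1 − 11.93 = 77.17 dB.
Σ 10^(L/10) = 7.873e+07 → L_total = 10·log₁₀(7.873e+07) = 78.96 dB.

79.0 dB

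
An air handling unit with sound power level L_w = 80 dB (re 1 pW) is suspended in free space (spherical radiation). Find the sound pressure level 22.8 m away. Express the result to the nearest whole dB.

The power spreads over a sphere of area 4π·r², so L_p = L_w − 10·log₁₀(4π·r²).
4π·r² = 6533 m², 10·log₁₀ of that is 38.151 dB.
L_p = 80 − 38.151 = 41.85 dB.

42 dB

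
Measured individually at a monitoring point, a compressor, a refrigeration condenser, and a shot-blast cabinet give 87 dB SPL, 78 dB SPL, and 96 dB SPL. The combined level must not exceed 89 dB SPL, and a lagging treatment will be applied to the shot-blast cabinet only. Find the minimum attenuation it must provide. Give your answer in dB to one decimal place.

12.4 dB

The untreated sources together contribute 10^(87/10) + 10^(78/10) = 5.643e+08, i.e. 87.51 dB SPL.
To meet 89 dB SPL overall, the treated shot-blast cabinet may contribute at most 10^(89/10) − 5.643e+08 = 2.300e+08, i.e. 83.62 dB SPL.
So the shot-blast cabinet must be reduced from 96 to 83.62 dB SPL: IL = 12.38 dB.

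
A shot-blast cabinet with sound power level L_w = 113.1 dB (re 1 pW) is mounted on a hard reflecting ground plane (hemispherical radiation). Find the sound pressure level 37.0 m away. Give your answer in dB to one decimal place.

Free-field hemispherical radiation: L_p = L_w − 10·log₁₀(2π·r²), r = 37.0 m.
2π·r² = 8602 m², 10·log₁₀ of that is 39.346 dB.
L_p = 113.1 − 39.346 = 73.75 dB.

73.8 dB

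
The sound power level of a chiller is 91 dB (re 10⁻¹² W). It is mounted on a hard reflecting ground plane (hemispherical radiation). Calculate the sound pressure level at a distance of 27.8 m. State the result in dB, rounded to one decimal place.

The power spreads over a hemisphere of area 2π·r², so L_p = L_w − 10·log₁₀(2π·r²).
2π·r² = 4856 m², 10·log₁₀ of that is 36.863 dB.
L_p = 91 − 36.863 = 54.14 dB.

54.1 dB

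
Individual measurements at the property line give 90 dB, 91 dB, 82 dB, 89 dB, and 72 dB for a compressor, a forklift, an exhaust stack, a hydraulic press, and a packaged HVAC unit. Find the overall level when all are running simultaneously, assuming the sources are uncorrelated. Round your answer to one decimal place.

95.1 dB

Incoherent sources combine by intensity addition: L_total = 10·log₁₀(Σ 10^(L_i/10)).
Σ 10^(L/10) = 10^(90/10) + 10^(91/10) + 10^(82/10) + 10^(89/10) + 10^(72/10) = 3.228e+09.
L_total = 10·log₁₀(3.228e+09) = 95.09 dB.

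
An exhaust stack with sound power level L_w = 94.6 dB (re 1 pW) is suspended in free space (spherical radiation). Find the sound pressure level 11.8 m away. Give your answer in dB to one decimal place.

The power spreads over a sphere of area 4π·r², so L_p = L_w − 10·log₁₀(4π·r²).
4π·r² = 1750 m², 10·log₁₀ of that is 32.430 dB.
L_p = 94.6 − 32.430 = 62.17 dB.

62.2 dB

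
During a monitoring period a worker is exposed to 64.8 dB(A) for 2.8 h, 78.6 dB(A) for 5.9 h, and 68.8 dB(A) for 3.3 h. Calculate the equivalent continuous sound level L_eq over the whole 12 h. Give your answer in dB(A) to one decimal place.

75.8 dB(A)

L_eq = 10·log₁₀[(1/T)·Σ tᵢ·10^(Lᵢ/10)] with T = 12 h.
Σ tᵢ·10^(Lᵢ/10) = 2.8·10^(64.8/10) + 5.9·10^(78.6/10) + 3.3·10^(68.8/10) = 4.609e+08.
L_eq = 10·log₁₀(4.609e+08/12) = 75.84 dB(A).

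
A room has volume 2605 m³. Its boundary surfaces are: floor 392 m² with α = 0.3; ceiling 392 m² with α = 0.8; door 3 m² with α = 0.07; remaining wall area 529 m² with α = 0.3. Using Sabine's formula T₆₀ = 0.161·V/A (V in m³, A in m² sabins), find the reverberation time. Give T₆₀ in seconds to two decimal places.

Total absorption A = 392·0.3 + 392·0.8 + 3·0.07 + 529·0.3 = 590.11 m² sabins.
T₆₀ = 0.161 × 2605 / 590.11 = 0.711 s.

0.71 s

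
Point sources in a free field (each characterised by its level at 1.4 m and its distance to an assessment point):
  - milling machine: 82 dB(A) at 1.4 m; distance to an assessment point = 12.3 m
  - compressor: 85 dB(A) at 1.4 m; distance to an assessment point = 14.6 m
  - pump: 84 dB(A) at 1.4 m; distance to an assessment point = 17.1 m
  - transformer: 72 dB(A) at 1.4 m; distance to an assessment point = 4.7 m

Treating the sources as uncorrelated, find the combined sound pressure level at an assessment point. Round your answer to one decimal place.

Apply inverse-square spreading to bring every level to the receiver, then sum 10^(L/10).
milling machine: 82 − 20·log₁₀(12.3/1.4) = 82 − 18.88 = 63.12 dB(A).
compressor: 85 − 20·log₁₀(14.6/1.4) = 85 − 20.36 = 64.64 dB(A).
pump: 84 − 20·log₁₀(17.1/1.4) = 84 − 21.74 = 62.26 dB(A).
transformer: 72 − 20·log₁₀(4.7/1.4) = 72 − 10.52 = 61.48 dB(A).
Σ 10^(L/10) = 8.051e+06 → L_total = 10·log₁₀(8.051e+06) = 69.06 dB(A).

69.1 dB(A)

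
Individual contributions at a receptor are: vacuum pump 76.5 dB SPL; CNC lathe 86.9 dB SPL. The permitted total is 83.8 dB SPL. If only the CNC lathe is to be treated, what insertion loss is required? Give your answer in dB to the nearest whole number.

Everything except the CNC lathe sums to 10^(76.5/10) = 4.467e+07 in linear terms, 76.50 dB SPL.
The limit corresponds to 10^(83.8/10) = 2.399e+08; subtracting the fixed part leaves 1.952e+08 for the CNC lathe, i.e. 82.91 dB SPL.
Required insertion loss = 86.9 − 82.91 = 3.99 dB.

4 dB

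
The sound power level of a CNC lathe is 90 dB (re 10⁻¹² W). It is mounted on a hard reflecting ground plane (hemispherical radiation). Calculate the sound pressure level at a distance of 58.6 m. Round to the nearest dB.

47 dB

Free-field hemispherical radiation: L_p = L_w − 10·log₁₀(2π·r²), r = 58.6 m.
2π·r² = 2.158e+04 m², 10·log₁₀ of that is 43.340 dB.
L_p = 90 − 43.340 = 46.66 dB.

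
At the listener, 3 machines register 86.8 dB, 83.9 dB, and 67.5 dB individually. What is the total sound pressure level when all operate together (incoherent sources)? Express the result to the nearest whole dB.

For uncorrelated sources the intensities add, so convert each level to linear form, sum, and take 10·log₁₀ of the total.
Σ 10^(L/10) = 10^(86.8/10) + 10^(83.9/10) + 10^(67.5/10) = 7.297e+08.
L_total = 10·log₁₀(7.297e+08) = 88.63 dB.

89 dB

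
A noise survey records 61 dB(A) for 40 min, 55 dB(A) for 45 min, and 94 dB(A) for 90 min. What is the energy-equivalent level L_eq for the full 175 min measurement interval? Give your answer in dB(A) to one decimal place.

91.1 dB(A)

Weight each interval's intensity by its duration and average over T = 175 min:
Σ tᵢ·10^(Lᵢ/10) = 40·10^(61/10) + 45·10^(55/10) + 90·10^(94/10) = 2.261e+11.
L_eq = 10·log₁₀(2.261e+11/175) = 91.11 dB(A).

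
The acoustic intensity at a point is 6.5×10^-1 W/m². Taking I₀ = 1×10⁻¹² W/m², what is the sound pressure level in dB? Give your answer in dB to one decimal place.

Dividing by I₀ shifts the exponent by 12: I/I₀ = 6.5×10^11.
L = 10·(0.8129 + 11) = 118.13 dB.

118.1 dB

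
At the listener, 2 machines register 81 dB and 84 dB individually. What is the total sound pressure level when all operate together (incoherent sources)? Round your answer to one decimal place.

85.8 dB

Incoherent sources combine by intensity addition: L_total = 10·log₁₀(Σ 10^(L_i/10)).
Σ 10^(L/10) = 10^(81/10) + 10^(84/10) = 3.771e+08.
L_total = 10·log₁₀(3.771e+08) = 85.76 dB.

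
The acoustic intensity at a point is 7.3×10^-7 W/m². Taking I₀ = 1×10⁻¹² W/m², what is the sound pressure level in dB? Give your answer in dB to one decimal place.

Dividing by I₀ shifts the exponent by 12: I/I₀ = 7.3×10^5.
L = 10·(0.8633 + 5) = 58.63 dB.

58.6 dB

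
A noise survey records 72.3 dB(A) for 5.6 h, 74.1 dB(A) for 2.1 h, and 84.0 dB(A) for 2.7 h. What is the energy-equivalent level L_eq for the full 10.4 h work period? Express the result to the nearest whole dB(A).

79 dB(A)

The energy average is taken in the linear domain: L_eq = 10·log₁₀[(Σ tᵢ·10^(Lᵢ/10))/T], T = 10.4 h.
Σ tᵢ·10^(Lᵢ/10) = 5.6·10^(72.3/10) + 2.1·10^(74.1/10) + 2.7·10^(84.0/10) = 8.273e+08.
L_eq = 10·log₁₀(8.273e+08/10.4) = 79.01 dB(A).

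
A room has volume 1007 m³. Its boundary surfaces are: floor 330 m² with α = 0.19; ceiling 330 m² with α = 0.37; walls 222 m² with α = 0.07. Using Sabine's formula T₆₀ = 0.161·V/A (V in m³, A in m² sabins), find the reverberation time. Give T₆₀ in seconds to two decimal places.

0.81 s

A = Σ Sᵢαᵢ = 330·0.19 + 330·0.37 + 222·0.07 = 200.34 m².
T₆₀ = 0.161·V/A = 0.161·1007/200.34 = 0.809 s.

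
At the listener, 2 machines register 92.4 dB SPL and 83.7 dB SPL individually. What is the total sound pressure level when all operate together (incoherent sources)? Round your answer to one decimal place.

92.9 dB SPL

Incoherent sources combine by intensity addition: L_total = 10·log₁₀(Σ 10^(L_i/10)).
Σ 10^(L/10) = 10^(92.4/10) + 10^(83.7/10) = 1.972e+09.
L_total = 10·log₁₀(1.972e+09) = 92.95 dB SPL.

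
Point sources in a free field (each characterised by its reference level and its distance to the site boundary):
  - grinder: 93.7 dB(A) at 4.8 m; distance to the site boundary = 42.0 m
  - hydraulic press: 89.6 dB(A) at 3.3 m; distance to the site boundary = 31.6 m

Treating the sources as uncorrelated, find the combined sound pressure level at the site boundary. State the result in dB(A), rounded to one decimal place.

First find each source's level at the receiver (point-source: −20·log₁₀(r/r_ref)), then combine on an intensity basis.
grinder: 93.7 − 20·log₁₀(42.0/4.8) = 93.7 − 18.84 = 74.86 dB(A).
hydraulic press: 89.6 − 20·log₁₀(31.6/3.3) = 89.6 − 19.62 = 69.98 dB(A).
Σ 10^(L/10) = 4.056e+07 → L_total = 10·log₁₀(4.056e+07) = 76.08 dB(A).

76.1 dB(A)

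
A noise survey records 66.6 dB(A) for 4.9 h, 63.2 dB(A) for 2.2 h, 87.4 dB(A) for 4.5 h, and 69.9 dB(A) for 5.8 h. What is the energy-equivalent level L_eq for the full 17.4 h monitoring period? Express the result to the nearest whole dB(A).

Weight each interval's intensity by its duration and average over T = 17.4 h:
Σ tᵢ·10^(Lᵢ/10) = 4.9·10^(66.6/10) + 2.2·10^(63.2/10) + 4.5·10^(87.4/10) + 5.8·10^(69.9/10) = 2.557e+09.
L_eq = 10·log₁₀(2.557e+09/17.4) = 81.67 dB(A).

82 dB(A)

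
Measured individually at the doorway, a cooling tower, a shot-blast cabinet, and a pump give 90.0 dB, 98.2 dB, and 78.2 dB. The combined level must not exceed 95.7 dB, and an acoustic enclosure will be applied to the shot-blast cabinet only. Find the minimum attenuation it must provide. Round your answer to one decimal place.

4.0 dB

Everything except the shot-blast cabinet sums to 10^(90.0/10) + 10^(78.2/10) = 1.066e+09 in linear terms, 90.28 dB.
To meet 95.7 dB overall, the treated shot-blast cabinet may contribute at most 10^(95.7/10) − 1.066e+09 = 2.649e+09, i.e. 94.23 dB.
So the shot-blast cabinet must be reduced from 98.2 to 94.23 dB: IL = 3.97 dB.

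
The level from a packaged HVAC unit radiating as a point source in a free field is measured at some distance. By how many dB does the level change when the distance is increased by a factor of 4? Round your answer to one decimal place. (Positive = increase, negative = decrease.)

Point-source spreading: ΔL = −20·log₁₀(r₂/r₁).
ΔL = −20·log₁₀(4) = -12.04 dB.

-12.0 dB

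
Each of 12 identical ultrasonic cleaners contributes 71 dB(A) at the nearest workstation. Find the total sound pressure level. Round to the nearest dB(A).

With 12 equal, uncorrelated contributions the intensity is 12× that of one unit, giving a rise of 10·log₁₀ 12.
L_total = 71 + 10·log₁₀(12) = 71 + 10.792 = 81.79 dB(A).

82 dB(A)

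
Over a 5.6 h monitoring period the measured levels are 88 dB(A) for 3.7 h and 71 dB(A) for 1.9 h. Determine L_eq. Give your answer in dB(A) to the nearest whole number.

86 dB(A)

The energy average is taken in the linear domain: L_eq = 10·log₁₀[(Σ tᵢ·10^(Lᵢ/10))/T], T = 5.6 h.
Σ tᵢ·10^(Lᵢ/10) = 3.7·10^(88/10) + 1.9·10^(71/10) = 2.358e+09.
L_eq = 10·log₁₀(2.358e+09/5.6) = 86.24 dB(A).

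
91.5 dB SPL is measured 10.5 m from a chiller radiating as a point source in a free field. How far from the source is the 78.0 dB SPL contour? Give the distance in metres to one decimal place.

49.7 m

Point-source spreading drops the level by 20·log₁₀(r₂/r₁); inverting, r₂/r₁ = 10^(ΔL/20).
r₂ = 10.5·10^((91.5−78.0)/20) = 10.5·10^(13.5/20) = 49.68 m.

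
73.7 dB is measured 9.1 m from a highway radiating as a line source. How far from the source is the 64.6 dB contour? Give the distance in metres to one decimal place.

The 9.1 dB drop corresponds to a distance ratio of 10^(9.1/10) for a line source.
r₂ = 9.1·10^((73.7−64.6)/10) = 9.1·10^(9.1/10) = 73.97 m.

74.0 m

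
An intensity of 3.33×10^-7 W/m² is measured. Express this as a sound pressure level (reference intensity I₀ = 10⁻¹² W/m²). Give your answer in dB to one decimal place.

55.2 dB

I/I₀ = 3.33×10^-7/10⁻¹² = 3.33×10^5, and L = 10·log₁₀(I/I₀).
L = 10·(0.5224 + 5) = 55.22 dB.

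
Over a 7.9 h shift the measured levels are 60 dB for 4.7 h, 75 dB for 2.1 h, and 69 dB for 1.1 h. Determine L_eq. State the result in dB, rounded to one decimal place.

70.0 dB

Weight each interval's intensity by its duration and average over T = 7.9 h:
Σ tᵢ·10^(Lᵢ/10) = 4.7·10^(60/10) + 2.1·10^(75/10) + 1.1·10^(69/10) = 7.985e+07.
L_eq = 10·log₁₀(7.985e+07/7.9) = 70.05 dB.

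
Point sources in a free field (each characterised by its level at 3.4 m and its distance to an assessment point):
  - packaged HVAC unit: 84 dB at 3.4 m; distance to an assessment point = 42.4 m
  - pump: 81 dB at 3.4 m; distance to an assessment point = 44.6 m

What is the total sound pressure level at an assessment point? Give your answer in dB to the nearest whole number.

64 dB

First find each source's level at the receiver (point-source: −20·log₁₀(r/r_ref)), then combine on an intensity basis.
packaged HVAC unit: 84 − 20·log₁₀(42.4/3.4) = 84 − 21.92 = 62.08 dB.
pump: 81 − 20·log₁₀(44.6/3.4) = 81 − 22.36 = 58.64 dB.
Σ 10^(L/10) = 2.347e+06 → L_total = 10·log₁₀(2.347e+06) = 63.70 dB.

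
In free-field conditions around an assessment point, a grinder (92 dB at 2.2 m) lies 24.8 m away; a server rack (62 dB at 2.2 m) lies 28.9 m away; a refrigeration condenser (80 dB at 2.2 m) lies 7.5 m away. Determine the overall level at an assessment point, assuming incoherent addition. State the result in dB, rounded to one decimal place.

73.2 dB

Propagate each source to the receiver with L = L_ref − 20·log₁₀(r/r_ref), then add intensities.
grinder: 92 − 20·log₁₀(24.8/2.2) = 92 − 21.04 = 70.96 dB.
server rack: 62 − 20·log₁₀(28.9/2.2) = 62 − 22.37 = 39.63 dB.
refrigeration condenser: 80 − 20·log₁₀(7.5/2.2) = 80 − 10.65 = 69.35 dB.
Σ 10^(L/10) = 2.109e+07 → L_total = 10·log₁₀(2.109e+07) = 73.24 dB.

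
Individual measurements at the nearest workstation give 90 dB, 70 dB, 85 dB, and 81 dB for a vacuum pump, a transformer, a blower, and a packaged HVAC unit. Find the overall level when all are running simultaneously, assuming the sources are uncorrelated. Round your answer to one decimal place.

For uncorrelated sources the intensities add, so convert each level to linear form, sum, and take 10·log₁₀ of the total.
Σ 10^(L/10) = 10^(90/10) + 10^(70/10) + 10^(85/10) + 10^(81/10) = 1.452e+09.
L_total = 10·log₁₀(1.452e+09) = 91.62 dB.

91.6 dB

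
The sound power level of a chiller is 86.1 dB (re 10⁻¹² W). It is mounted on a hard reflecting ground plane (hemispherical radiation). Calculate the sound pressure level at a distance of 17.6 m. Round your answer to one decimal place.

53.2 dB

L_p = L_w − 10·log₁₀(2π·r²) with r = 17.6 m.
2π·r² = 1946 m², 10·log₁₀ of that is 32.892 dB.
L_p = 86.1 − 32.892 = 53.21 dB.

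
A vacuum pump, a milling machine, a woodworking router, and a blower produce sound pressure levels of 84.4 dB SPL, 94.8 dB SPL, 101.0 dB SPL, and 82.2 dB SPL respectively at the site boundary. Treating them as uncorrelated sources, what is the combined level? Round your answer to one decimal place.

102.1 dB SPL

For uncorrelated sources the intensities add, so convert each level to linear form, sum, and take 10·log₁₀ of the total.
Σ 10^(L/10) = 10^(84.4/10) + 10^(94.8/10) + 10^(101.0/10) + 10^(82.2/10) = 1.605e+10.
L_total = 10·log₁₀(1.605e+10) = 102.05 dB SPL.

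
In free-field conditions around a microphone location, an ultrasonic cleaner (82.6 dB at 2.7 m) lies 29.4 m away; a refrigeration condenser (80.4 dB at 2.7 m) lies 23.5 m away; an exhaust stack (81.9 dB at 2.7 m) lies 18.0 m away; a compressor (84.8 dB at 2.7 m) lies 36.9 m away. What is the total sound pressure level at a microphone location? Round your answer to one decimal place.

69.1 dB

Apply inverse-square spreading to bring every level to the receiver, then sum 10^(L/10).
ultrasonic cleaner: 82.6 − 20·log₁₀(29.4/2.7) = 82.6 − 20.74 = 61.86 dB.
refrigeration condenser: 80.4 − 20·log₁₀(23.5/2.7) = 80.4 − 18.79 = 61.61 dB.
exhaust stack: 81.9 − 20·log₁₀(18.0/2.7) = 81.9 − 16.48 = 65.42 dB.
compressor: 84.8 − 20·log₁₀(36.9/2.7) = 84.8 − 22.71 = 62.09 dB.
Σ 10^(L/10) = 8.084e+06 → L_total = 10·log₁₀(8.084e+06) = 69.08 dB.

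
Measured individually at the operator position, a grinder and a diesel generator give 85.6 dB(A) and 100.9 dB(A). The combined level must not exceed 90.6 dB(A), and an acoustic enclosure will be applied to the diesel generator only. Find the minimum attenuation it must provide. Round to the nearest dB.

Everything except the diesel generator sums to 10^(85.6/10) = 3.631e+08 in linear terms, 85.60 dB(A).
To meet 90.6 dB(A) overall, the treated diesel generator may contribute at most 10^(90.6/10) − 3.631e+08 = 7.851e+08, i.e. 88.95 dB(A).
So the diesel generator must be reduced from 100.9 to 88.95 dB(A): IL = 11.95 dB.

12 dB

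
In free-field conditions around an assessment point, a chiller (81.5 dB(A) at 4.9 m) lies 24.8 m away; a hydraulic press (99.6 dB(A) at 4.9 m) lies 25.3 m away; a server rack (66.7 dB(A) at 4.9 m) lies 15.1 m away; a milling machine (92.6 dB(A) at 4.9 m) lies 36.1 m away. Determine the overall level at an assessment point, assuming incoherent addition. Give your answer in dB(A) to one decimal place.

85.8 dB(A)

Propagate each source to the receiver with L = L_ref − 20·log₁₀(r/r_ref), then add intensities.
chiller: 81.5 − 20·log₁₀(24.8/4.9) = 81.5 − 14.09 = 67.41 dB(A).
hydraulic press: 99.6 − 20·log₁₀(25.3/4.9) = 99.6 − 14.26 = 85.34 dB(A).
server rack: 66.7 − 20·log₁₀(15.1/4.9) = 66.7 − 9.78 = 56.92 dB(A).
milling machine: 92.6 − 20·log₁₀(36.1/4.9) = 92.6 − 17.35 = 75.25 dB(A).
Σ 10^(L/10) = 3.816e+08 → L_total = 10·log₁₀(3.816e+08) = 85.82 dB(A).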